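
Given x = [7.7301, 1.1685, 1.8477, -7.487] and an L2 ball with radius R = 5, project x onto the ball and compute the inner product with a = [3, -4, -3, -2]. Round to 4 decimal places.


Step 1: Compute ||x|| (intermediates to 6 decimals).
||x|| = sqrt(7.7301^2 + 1.1685^2 + 1.8477^2 + (-7.487)^2) = 10.981302
Step 2: Project.
Since ||x|| > R, scale = R/||x|| = 5/10.981302 = 0.455319, proj(x) = scale * x
proj(x) = [3.519661, 0.53204, 0.841293, -3.408973]
Step 3: Dot product.
a^T * proj(x) = 3*3.519661 - 4*0.53204 - 3*0.841293 - 2*(-3.408973) = 12.7249


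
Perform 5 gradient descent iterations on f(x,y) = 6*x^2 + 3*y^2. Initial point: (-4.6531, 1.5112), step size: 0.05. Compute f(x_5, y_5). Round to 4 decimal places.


Gradient descent on f(x,y) = 6*x^2 + 3*y^2.
Starting point: (-4.6531, 1.5112), alpha = 0.05
Step 1: grad_x = 2*6*-4.6531 = -55.8372, grad_y = 2*3*1.5112 = 9.0672
  x_1 = -4.6531 - 0.05*-55.8372 = -1.8612
  y_1 = 1.5112 - 0.05*9.0672 = 1.0578
Step 2: grad_x = 2*6*-1.8612 = -22.3349, grad_y = 2*3*1.0578 = 6.347
  x_2 = -1.8612 - 0.05*-22.3349 = -0.7445
  y_2 = 1.0578 - 0.05*6.347 = 0.7405
Step 3: grad_x = 2*6*-0.7445 = -8.934, grad_y = 2*3*0.7405 = 4.4429
  x_3 = -0.7445 - 0.05*-8.934 = -0.2978
  y_3 = 0.7405 - 0.05*4.4429 = 0.5183
Step 4: grad_x = 2*6*-0.2978 = -3.5736, grad_y = 2*3*0.5183 = 3.11
  x_4 = -0.2978 - 0.05*-3.5736 = -0.1191
  y_4 = 0.5183 - 0.05*3.11 = 0.3628
Step 5: grad_x = 2*6*-0.1191 = -1.4294, grad_y = 2*3*0.3628 = 2.177
  x_5 = -0.1191 - 0.05*-1.4294 = -0.0476
  y_5 = 0.3628 - 0.05*2.177 = 0.254
f(-0.0476, 0.254) = 6*(-0.0476)^2 + 3*0.254^2 = 0.2072


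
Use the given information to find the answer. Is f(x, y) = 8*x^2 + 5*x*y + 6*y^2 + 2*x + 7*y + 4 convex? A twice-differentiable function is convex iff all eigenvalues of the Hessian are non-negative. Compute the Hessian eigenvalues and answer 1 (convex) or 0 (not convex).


The Hessian of f(x,y) = 8*x^2 + 5*x*y + 6*y^2 + 2*x + 7*y + 4 is:
H = [[16, 5], [5, 12]]
Trace = 16 + 12 = 28
Determinant = 16*12 - (5)^2 = 167
Discriminant = (28)^2 - 4*167 = 116.0
Eigenvalues: lambda_1 = 8.6148, lambda_2 = 19.3852
The function is convex.

1


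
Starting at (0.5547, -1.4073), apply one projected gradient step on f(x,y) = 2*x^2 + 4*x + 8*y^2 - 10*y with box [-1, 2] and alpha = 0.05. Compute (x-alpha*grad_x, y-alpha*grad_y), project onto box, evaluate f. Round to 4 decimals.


Step 1: Compute gradient at (0.5547, -1.4073).
grad_x = 2*2*0.5547 + 4 = 6.2188
grad_y = 2*8*-1.4073 - 10 = -32.5168
Step 2: Gradient step.
x_raw = 0.5547 - 0.05*6.2188 = 0.2438
y_raw = -1.4073 - 0.05*-32.5168 = 0.2185
Step 3: Project onto [-1, 2].
x_proj = clip(0.2438) = 0.2438
y_proj = clip(0.2185) = 0.2185
Step 4: Evaluate f.
f(0.2438, 0.2185) = -0.7094


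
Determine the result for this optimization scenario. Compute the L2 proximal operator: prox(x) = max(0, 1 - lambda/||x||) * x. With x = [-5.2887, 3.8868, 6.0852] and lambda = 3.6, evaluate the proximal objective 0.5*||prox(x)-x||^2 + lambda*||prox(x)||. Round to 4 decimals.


Step 1: Compute ||x||.
||x|| = 8.9503
Step 2: Compute scaling factor.
scale = max(0, 1 - 3.6/8.9503) = 0.5978
Step 3: prox(x) = [-3.1615, 2.3234, 3.6376]
||prox(x)|| = 5.3503
Step 4: Proximal objective.
0.5*||prox-x||^2 = 6.48
lambda*||prox|| = 19.2611
Total = 25.7409


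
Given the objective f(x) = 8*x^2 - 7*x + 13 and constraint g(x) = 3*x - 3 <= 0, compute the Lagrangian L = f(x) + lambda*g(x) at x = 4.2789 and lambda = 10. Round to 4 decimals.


Step 1: Evaluate f(x).
f(4.2789) = 8*4.2789^2 - 7*4.2789 + 13 = 129.5196
Step 2: Evaluate g(x).
g(4.2789) = 3*4.2789 - 3 = 9.8367
Step 3: Compute Lagrangian.
L = 129.5196 + 10*9.8367 = 227.8866


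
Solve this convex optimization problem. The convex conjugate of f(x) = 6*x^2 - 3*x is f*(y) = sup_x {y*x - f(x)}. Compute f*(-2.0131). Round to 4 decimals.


f*(y) = sup_x {y*x - a*x^2 - b*x} = sup_x {(y-b)*x - a*x^2}
FOC: (y - b) - 2a*x = 0 => x* = (y - b)/(2a)
x* = (-2.0131 + 3)/(2*6) = 0.0822
f*(-2.0131) = (y-b)^2/(4a) = (-2.0131 + 3)^2/(4*6)
= 0.974/24 = 0.0406


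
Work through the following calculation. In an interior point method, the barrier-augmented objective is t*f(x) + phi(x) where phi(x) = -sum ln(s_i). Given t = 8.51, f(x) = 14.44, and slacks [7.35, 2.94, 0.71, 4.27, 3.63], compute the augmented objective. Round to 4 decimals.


Step 1: Compute log-barrier.
ln values: [1.9947, 1.0784, -0.3425, 1.4516, 1.2892]
phi = -(1.9947 + 1.0784 - 0.3425 + 1.4516 + 1.2892) = -5.4715
Step 2: Compute augmented objective.
t*f(x) = 8.51*14.44 = 122.8844
Total = 122.8844 - 5.4715 = 117.4129


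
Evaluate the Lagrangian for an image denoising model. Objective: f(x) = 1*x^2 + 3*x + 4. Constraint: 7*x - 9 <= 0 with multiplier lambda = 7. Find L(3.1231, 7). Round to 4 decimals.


Step 1: Evaluate f(x).
f(3.1231) = 1*3.1231^2 + 3*3.1231 + 4 = 23.1231
Step 2: Evaluate g(x).
g(3.1231) = 7*3.1231 - 9 = 12.8617
Step 3: Compute Lagrangian.
L = 23.1231 + 7*12.8617 = 113.155


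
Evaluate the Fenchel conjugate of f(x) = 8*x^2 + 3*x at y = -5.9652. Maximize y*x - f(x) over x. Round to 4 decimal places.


f*(y) = sup_x {y*x - a*x^2 - b*x} = sup_x {(y-b)*x - a*x^2}
FOC: (y - b) - 2a*x = 0 => x* = (y - b)/(2a)
x* = (-5.9652 - 3)/(2*8) = -0.5603
f*(-5.9652) = (y-b)^2/(4a) = (-5.9652 - 3)^2/(4*8)
= 80.3748/32 = 2.5117


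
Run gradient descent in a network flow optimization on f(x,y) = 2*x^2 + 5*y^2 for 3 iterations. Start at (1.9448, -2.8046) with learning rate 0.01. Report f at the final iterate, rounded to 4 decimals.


Gradient descent on f(x,y) = 2*x^2 + 5*y^2.
Starting point: (1.9448, -2.8046), alpha = 0.01
Step 1: grad_x = 2*2*1.9448 = 7.7792, grad_y = 2*5*-2.8046 = -28.046
  x_1 = 1.9448 - 0.01*7.7792 = 1.867
  y_1 = -2.8046 - 0.01*-28.046 = -2.5241
Step 2: grad_x = 2*2*1.867 = 7.468, grad_y = 2*5*-2.5241 = -25.2414
  x_2 = 1.867 - 0.01*7.468 = 1.7923
  y_2 = -2.5241 - 0.01*-25.2414 = -2.2717
Step 3: grad_x = 2*2*1.7923 = 7.1693, grad_y = 2*5*-2.2717 = -22.7173
  x_3 = 1.7923 - 0.01*7.1693 = 1.7206
  y_3 = -2.2717 - 0.01*-22.7173 = -2.0446
f(1.7206, -2.0446) = 2*1.7206^2 + 5*(-2.0446)^2 = 26.8222


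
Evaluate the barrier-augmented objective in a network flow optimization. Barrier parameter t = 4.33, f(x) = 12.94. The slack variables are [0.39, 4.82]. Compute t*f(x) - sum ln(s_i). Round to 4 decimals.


Step 1: Compute log-barrier.
ln values: [-0.9416, 1.5728]
phi = -(-0.9416 + 1.5728) = -0.6312
Step 2: Compute augmented objective.
t*f(x) = 4.33*12.94 = 56.0302
Total = 56.0302 - 0.6312 = 55.399


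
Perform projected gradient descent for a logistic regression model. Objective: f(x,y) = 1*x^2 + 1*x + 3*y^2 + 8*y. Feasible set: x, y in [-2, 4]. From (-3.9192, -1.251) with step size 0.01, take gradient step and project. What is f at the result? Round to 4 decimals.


Step 1: Compute gradient at (-3.9192, -1.251).
grad_x = 2*1*-3.9192 + 1 = -6.8384
grad_y = 2*3*-1.251 + 8 = 0.494
Step 2: Gradient step.
x_raw = -3.9192 - 0.01*-6.8384 = -3.8508
y_raw = -1.251 - 0.01*0.494 = -1.2559
Step 3: Project onto [-2, 4].
x_proj = clip(-3.8508) = -2.0
y_proj = clip(-1.2559) = -1.2559
Step 4: Evaluate f.
f(-2.0, -1.2559) = -3.3154


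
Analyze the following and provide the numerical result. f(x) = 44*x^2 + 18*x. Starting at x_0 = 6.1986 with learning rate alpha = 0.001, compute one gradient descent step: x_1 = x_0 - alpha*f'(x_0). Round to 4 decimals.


We compute the gradient at x_0 and apply the update.
f'(x) = 88*x + 18
f'(6.1986) = 88*6.1986 + 18 = 563.4768
x_1 = 6.1986 - 0.001*563.4768 = 5.6351


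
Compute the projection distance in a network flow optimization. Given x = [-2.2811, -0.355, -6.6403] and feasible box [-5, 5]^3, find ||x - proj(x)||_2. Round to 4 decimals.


Project each component onto [-5, 5].
clip(-2.2811) = -2.2811, clip(-0.355) = -0.355, clip(-6.6403) = -5.0
Projection = [-2.2811, -0.355, -5.0]
Squared diffs: [0.0, 0.0, 2.6906]
Distance = sqrt(2.6906) = 1.6403


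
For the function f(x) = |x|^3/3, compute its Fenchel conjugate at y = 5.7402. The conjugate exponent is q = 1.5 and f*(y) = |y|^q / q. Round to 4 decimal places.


The conjugate exponent q satisfies 1/p + 1/q = 1.
p = 3, so q = 3/(3 - 1) = 1.5
|y|^q = 5.7402^1.5 = 13.7528
f*(5.7402) = 13.7528 / 1.5 = 9.1685


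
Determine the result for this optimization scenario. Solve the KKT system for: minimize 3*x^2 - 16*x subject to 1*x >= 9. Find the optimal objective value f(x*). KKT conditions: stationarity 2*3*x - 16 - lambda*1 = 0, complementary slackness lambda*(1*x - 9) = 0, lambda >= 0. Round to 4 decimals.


Step 1: Try lambda = 0 (constraint inactive).
x_unc = 16/(2*3) = 2.6667
Check: 1*2.6667 = 2.6667 < 9 -- violated!
Step 2: Constraint must be active: 1*x = 9
x* = 9/1 = 9.0
lambda = (2*3*9.0 - 16)/1 = 38.0
Step 3: Compute optimal value.
f(x*) = 3*9.0^2 - 16*9.0 = 99.0


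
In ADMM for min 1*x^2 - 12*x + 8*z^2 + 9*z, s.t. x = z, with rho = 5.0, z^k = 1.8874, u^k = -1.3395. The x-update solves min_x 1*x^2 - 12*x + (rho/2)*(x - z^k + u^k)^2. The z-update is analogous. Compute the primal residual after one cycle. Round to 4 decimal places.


ADMM iteration with rho = 5.0, z^k = 1.8874, u^k = -1.3395
Step 1: x-update.
Minimize 1*x^2 - 12*x + (5.0/2)*(x - 1.8874 - 1.3395)^2
FOC: (2*1 + 5.0)*x = 12 + 5.0*(1.8874 + 1.3395)
x^{k+1} = 4.0192
Step 2: z-update.
Minimize 8*z^2 + 9*z + (5.0/2)*(4.0192 - z - 1.3395)^2
FOC: (2*8 + 5.0)*z = -9 + 5.0*(4.0192 - 1.3395)
z^{k+1} = 0.2095
Step 3: u-update.
u^{k+1} = -1.3395 + 4.0192 - 0.2095 = 2.4703
Step 4: Primal residual = |4.0192 - 0.2095| = 3.8098


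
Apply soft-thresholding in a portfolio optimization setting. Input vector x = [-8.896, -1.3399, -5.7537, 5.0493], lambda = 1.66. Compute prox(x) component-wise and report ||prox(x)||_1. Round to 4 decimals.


Soft-thresholding with lambda = 1.66:
prox(-8.896) = sign(-8.896)*max(|-8.896| - 1.66, 0) = -7.236
prox(-1.3399) = sign(-1.3399)*max(|-1.3399| - 1.66, 0) = 0.0
prox(-5.7537) = sign(-5.7537)*max(|-5.7537| - 1.66, 0) = -4.0937
prox(5.0493) = sign(5.0493)*max(|5.0493| - 1.66, 0) = 3.3893
prox(x) = [-7.236, 0.0, -4.0937, 3.3893]
||prox(x)||_1 = 7.236 + 0.0 + 4.0937 + 3.3893 = 14.719


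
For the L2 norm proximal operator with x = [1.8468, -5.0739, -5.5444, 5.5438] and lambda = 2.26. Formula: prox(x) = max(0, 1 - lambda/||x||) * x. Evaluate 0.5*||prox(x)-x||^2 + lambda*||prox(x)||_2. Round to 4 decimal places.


Step 1: Compute ||x||.
||x|| = 9.5199
Step 2: Compute scaling factor.
scale = max(0, 1 - 2.26/9.5199) = 0.7626
Step 3: prox(x) = [1.4084, -3.8694, -4.2282, 4.2277]
||prox(x)|| = 7.2599
Step 4: Proximal objective.
0.5*||prox-x||^2 = 2.5538
lambda*||prox|| = 16.4074
Total = 18.9613


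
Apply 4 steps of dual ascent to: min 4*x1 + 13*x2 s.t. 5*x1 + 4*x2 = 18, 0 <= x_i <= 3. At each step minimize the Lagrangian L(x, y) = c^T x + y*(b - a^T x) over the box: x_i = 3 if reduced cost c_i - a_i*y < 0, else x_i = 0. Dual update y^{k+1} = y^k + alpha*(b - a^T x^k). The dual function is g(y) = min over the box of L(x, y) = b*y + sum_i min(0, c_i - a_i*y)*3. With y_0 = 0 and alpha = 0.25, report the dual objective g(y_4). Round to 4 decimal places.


Dual ascent for LP: min 4*x1 + 13*x2, 5*x1 + 4*x2 = 18, 0 <= x_i <= 3
Step 1: y^k = 0.0, reduced costs: (4.0, 13.0)
  x^k = (0.0, 0.0), subgradient = b - a^T x = 18.0
  y^{k+1} = 0.0 + 0.25*18.0 = 4.5
Step 2: y^k = 4.5, reduced costs: (-18.5, -5.0)
  x^k = (3.0, 3.0), subgradient = b - a^T x = -9.0
  y^{k+1} = 4.5 + 0.25*-9.0 = 2.25
Step 3: y^k = 2.25, reduced costs: (-7.25, 4.0)
  x^k = (3.0, 0.0), subgradient = b - a^T x = 3.0
  y^{k+1} = 2.25 + 0.25*3.0 = 3.0
Step 4: y^k = 3.0, reduced costs: (-11.0, 1.0)
  x^k = (3.0, 0.0), subgradient = b - a^T x = 3.0
  y^{k+1} = 3.0 + 0.25*3.0 = 3.75
Dual objective at y_4 = 3.75: reduced costs (-14.75, -2.0), box minimizer x = (3.0, 3.0)
g(y_4) = b*y + (c1 - a1*y)*x1 + (c2 - a2*y)*x2 = 18*3.75 + (-14.75)*3.0 + (-2.0)*3.0 = 67.5 - 44.25 - 6.0 = 17.25


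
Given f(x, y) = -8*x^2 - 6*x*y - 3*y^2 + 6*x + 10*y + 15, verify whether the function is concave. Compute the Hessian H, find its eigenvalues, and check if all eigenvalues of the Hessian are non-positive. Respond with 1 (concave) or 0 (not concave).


The Hessian of f(x,y) = -8*x^2 - 6*x*y - 3*y^2 + 6*x + 10*y + 15 is:
H = [[-16, -6], [-6, -6]]
Trace = -16 - 6 = -22
Determinant = -16*-6 - (-6)^2 = 60
Discriminant = (-22)^2 - 4*60 = 244.0
Eigenvalues: lambda_1 = -18.8102, lambda_2 = -3.1898
The function is concave.

1


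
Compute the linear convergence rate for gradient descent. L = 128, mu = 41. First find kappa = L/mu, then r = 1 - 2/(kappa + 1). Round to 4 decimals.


Step 1: Compute the condition number.
kappa = L/mu = 128/41 = 3.122
Step 2: Compute the convergence rate.
r = 1 - 2/(kappa + 1) = 1 - 2*mu/(L + mu) = (L - mu)/(L + mu) = 87/169 = 0.5148


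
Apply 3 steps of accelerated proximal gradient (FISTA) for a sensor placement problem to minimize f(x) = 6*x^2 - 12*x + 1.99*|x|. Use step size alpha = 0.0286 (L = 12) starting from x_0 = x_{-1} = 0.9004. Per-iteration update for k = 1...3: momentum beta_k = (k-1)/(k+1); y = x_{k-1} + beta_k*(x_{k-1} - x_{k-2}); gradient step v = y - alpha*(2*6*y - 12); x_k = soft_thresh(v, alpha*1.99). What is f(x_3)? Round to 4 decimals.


FISTA on f(x) = 6*x^2 - 12*x + 1.99*|x|
L = 12, alpha = 0.0286
Iteration 1: beta = 0.0, y = 0.9004 + 0.0*(0.9004 - 0.9004) = 0.9004
  grad(y) = -1.1952, v = y - alpha*grad = 0.9346
  prox(v) = soft_thresh(0.9346, 0.0569) = 0.8777
Iteration 2: beta = 0.3333, y = 0.8777 + 0.3333*(0.8777 - 0.9004) = 0.8701
  grad(y) = -1.5589, v = y - alpha*grad = 0.9147
  prox(v) = soft_thresh(0.9147, 0.0569) = 0.8578
Iteration 3: beta = 0.5, y = 0.8578 + 0.5*(0.8578 - 0.8777) = 0.8478
  grad(y) = -1.8263, v = y - alpha*grad = 0.9
  prox(v) = soft_thresh(0.9, 0.0569) = 0.8431
f(x_3) = 6*0.8431^2 - 12*0.8431 + 1.99*|0.8431| = -4.1745


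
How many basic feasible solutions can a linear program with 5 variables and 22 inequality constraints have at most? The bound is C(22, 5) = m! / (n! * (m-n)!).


Each vertex corresponds to some choice of n active constraints out of m, so the number of vertices is at most C(m, n) = m! / (n!(m-n)!).
m = 22, n = 5
Numerator: 22 * 21 * 20 * 19 * 18
Denominator: 5! = 120
C(22, 5) = 26334


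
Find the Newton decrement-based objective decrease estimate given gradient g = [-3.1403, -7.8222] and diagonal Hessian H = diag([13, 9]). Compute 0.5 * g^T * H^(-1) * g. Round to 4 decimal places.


Step 1: H is diagonal, so H^(-1) * g = [-0.2416, -0.8691].
Step 2: g^T H^(-1) g = sum_i g_i^2 / H_ii
  = (-3.1403)^2/13 + (-7.8222)^2/9
  = 0.7586 + 6.7985 = 7.5571
Step 3: Objective decrease = 0.5 * g^T H^(-1) g = 3.7786


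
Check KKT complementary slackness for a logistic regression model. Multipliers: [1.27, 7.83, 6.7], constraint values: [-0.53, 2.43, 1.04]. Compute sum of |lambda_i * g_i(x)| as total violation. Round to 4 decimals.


KKT complementary slackness check:
lambda_1 * g_1 = 1.27 * -0.53 = -0.6731
lambda_2 * g_2 = 7.83 * 2.43 = 19.0269
lambda_3 * g_3 = 6.7 * 1.04 = 6.968
Total violation = 0.6731 + 19.0269 + 6.968 = 26.668


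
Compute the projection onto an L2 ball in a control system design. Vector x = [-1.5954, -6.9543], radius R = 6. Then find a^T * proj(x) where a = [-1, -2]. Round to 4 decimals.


Step 1: Compute ||x|| (intermediates to 6 decimals).
||x|| = sqrt((-1.5954)^2 + (-6.9543)^2) = 7.134955
Step 2: Project.
Since ||x|| > R, scale = R/||x|| = 6/7.134955 = 0.84093, proj(x) = scale * x
proj(x) = [-1.34162, -5.848079]
Step 3: Dot product.
a^T * proj(x) = -1*(-1.34162) - 2*(-5.848079) = 13.0378


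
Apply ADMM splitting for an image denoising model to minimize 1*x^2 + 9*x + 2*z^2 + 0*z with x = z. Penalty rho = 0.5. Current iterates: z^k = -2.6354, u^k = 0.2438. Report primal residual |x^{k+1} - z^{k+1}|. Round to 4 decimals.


ADMM iteration with rho = 0.5, z^k = -2.6354, u^k = 0.2438
Step 1: x-update.
Minimize 1*x^2 + 9*x + (0.5/2)*(x + 2.6354 + 0.2438)^2
FOC: (2*1 + 0.5)*x = -9 + 0.5*(-2.6354 - 0.2438)
x^{k+1} = -4.1758
Step 2: z-update.
Minimize 2*z^2 + 0*z + (0.5/2)*(-4.1758 - z + 0.2438)^2
FOC: (2*2 + 0.5)*z = 0 + 0.5*(-4.1758 + 0.2438)
z^{k+1} = -0.4369
Step 3: u-update.
u^{k+1} = 0.2438 - 4.1758 + 0.4369 = -3.4951
Step 4: Primal residual = |-4.1758 + 0.4369| = 3.7389


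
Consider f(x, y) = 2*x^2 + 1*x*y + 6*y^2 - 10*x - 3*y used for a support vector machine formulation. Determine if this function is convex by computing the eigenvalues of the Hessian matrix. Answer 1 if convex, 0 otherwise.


The Hessian of f(x,y) = 2*x^2 + 1*x*y + 6*y^2 - 10*x - 3*y is:
H = [[4, 1], [1, 12]]
Trace = 4 + 12 = 16
Determinant = 4*12 - (1)^2 = 47
Discriminant = (16)^2 - 4*47 = 68.0
Eigenvalues: lambda_1 = 3.8769, lambda_2 = 12.1231
The function is convex.

1


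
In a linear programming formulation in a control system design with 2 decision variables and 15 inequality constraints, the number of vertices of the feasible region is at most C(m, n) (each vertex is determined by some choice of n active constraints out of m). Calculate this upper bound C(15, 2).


Each vertex corresponds to some choice of n active constraints out of m, so the number of vertices is at most C(m, n) = m! / (n!(m-n)!).
m = 15, n = 2
Numerator: 15 * 14
Denominator: 2! = 2
C(15, 2) = 105


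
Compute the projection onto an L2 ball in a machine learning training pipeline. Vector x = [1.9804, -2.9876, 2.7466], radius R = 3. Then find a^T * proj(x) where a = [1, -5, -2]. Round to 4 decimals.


Step 1: Compute ||x|| (intermediates to 6 decimals).
||x|| = sqrt(1.9804^2 + (-2.9876)^2 + 2.7466^2) = 4.5157
Step 2: Project.
Since ||x|| > R, scale = R/||x|| = 3/4.5157 = 0.664349, proj(x) = scale * x
proj(x) = [1.315677, -1.984809, 1.824701]
Step 3: Dot product.
a^T * proj(x) = 1*1.315677 - 5*(-1.984809) - 2*1.824701 = 7.5903


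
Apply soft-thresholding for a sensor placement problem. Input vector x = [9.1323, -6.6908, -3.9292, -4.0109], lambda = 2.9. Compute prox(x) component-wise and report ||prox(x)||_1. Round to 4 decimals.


Soft-thresholding with lambda = 2.9:
prox(9.1323) = sign(9.1323)*max(|9.1323| - 2.9, 0) = 6.2323
prox(-6.6908) = sign(-6.6908)*max(|-6.6908| - 2.9, 0) = -3.7908
prox(-3.9292) = sign(-3.9292)*max(|-3.9292| - 2.9, 0) = -1.0292
prox(-4.0109) = sign(-4.0109)*max(|-4.0109| - 2.9, 0) = -1.1109
prox(x) = [6.2323, -3.7908, -1.0292, -1.1109]
||prox(x)||_1 = 6.2323 + 3.7908 + 1.0292 + 1.1109 = 12.1632


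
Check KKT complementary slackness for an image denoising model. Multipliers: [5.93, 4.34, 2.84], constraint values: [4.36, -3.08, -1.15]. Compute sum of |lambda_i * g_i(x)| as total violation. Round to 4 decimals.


KKT complementary slackness check:
lambda_1 * g_1 = 5.93 * 4.36 = 25.8548
lambda_2 * g_2 = 4.34 * -3.08 = -13.3672
lambda_3 * g_3 = 2.84 * -1.15 = -3.266
Total violation = 25.8548 + 13.3672 + 3.266 = 42.488


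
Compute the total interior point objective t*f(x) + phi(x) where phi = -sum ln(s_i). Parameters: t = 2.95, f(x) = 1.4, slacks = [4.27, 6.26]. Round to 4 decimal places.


Step 1: Compute log-barrier.
ln values: [1.4516, 1.8342]
phi = -(1.4516 + 1.8342) = -3.2858
Step 2: Compute augmented objective.
t*f(x) = 2.95*1.4 = 4.13
Total = 4.13 - 3.2858 = 0.8442


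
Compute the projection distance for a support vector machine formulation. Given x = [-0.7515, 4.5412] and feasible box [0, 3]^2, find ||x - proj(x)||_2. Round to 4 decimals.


Project each component onto [0, 3].
clip(-0.7515) = 0.0, clip(4.5412) = 3.0
Projection = [0.0, 3.0]
Squared diffs: [0.5648, 2.3753]
Distance = sqrt(2.9401) = 1.7147


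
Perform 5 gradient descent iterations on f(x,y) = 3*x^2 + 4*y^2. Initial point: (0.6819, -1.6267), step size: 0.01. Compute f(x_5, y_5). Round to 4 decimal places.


Gradient descent on f(x,y) = 3*x^2 + 4*y^2.
Starting point: (0.6819, -1.6267), alpha = 0.01
Step 1: grad_x = 2*3*0.6819 = 4.0914, grad_y = 2*4*-1.6267 = -13.0136
  x_1 = 0.6819 - 0.01*4.0914 = 0.641
  y_1 = -1.6267 - 0.01*-13.0136 = -1.4966
Step 2: grad_x = 2*3*0.641 = 3.8459, grad_y = 2*4*-1.4966 = -11.9725
  x_2 = 0.641 - 0.01*3.8459 = 0.6025
  y_2 = -1.4966 - 0.01*-11.9725 = -1.3768
Step 3: grad_x = 2*3*0.6025 = 3.6152, grad_y = 2*4*-1.3768 = -11.0147
  x_3 = 0.6025 - 0.01*3.6152 = 0.5664
  y_3 = -1.3768 - 0.01*-11.0147 = -1.2667
Step 4: grad_x = 2*3*0.5664 = 3.3983, grad_y = 2*4*-1.2667 = -10.1335
  x_4 = 0.5664 - 0.01*3.3983 = 0.5324
  y_4 = -1.2667 - 0.01*-10.1335 = -1.1654
Step 5: grad_x = 2*3*0.5324 = 3.1944, grad_y = 2*4*-1.1654 = -9.3229
  x_5 = 0.5324 - 0.01*3.1944 = 0.5004
  y_5 = -1.1654 - 0.01*-9.3229 = -1.0721
f(0.5004, -1.0721) = 3*0.5004^2 + 4*(-1.0721)^2 = 5.3492


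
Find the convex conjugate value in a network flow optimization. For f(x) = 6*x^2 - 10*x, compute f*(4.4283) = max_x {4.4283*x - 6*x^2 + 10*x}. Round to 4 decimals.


f*(y) = sup_x {y*x - a*x^2 - b*x} = sup_x {(y-b)*x - a*x^2}
FOC: (y - b) - 2a*x = 0 => x* = (y - b)/(2a)
x* = (4.4283 + 10)/(2*6) = 1.2024
f*(4.4283) = (y-b)^2/(4a) = (4.4283 + 10)^2/(4*6)
= 208.1758/24 = 8.674


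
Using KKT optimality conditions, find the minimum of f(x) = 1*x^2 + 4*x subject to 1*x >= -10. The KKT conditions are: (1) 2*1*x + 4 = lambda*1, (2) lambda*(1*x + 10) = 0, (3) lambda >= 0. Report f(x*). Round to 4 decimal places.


Step 1: Try lambda = 0 (constraint inactive).
Stationarity: 2*1*x + 4 = 0
x* = -4/(2*1) = -2.0
Check constraint: 1*-2.0 = -2.0 >= -10 -- satisfied.
Step 2: Compute optimal value.
f(x*) = 1*(-2.0)^2 + 4*(-2.0) = -4.0


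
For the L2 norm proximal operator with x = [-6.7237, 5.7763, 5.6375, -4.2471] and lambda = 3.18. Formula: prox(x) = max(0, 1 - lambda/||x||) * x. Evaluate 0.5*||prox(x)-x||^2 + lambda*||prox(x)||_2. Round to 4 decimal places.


Step 1: Compute ||x||.
||x|| = 11.3311
Step 2: Compute scaling factor.
scale = max(0, 1 - 3.18/11.3311) = 0.7194
Step 3: prox(x) = [-4.8367, 4.1552, 4.0554, -3.0552]
||prox(x)|| = 8.1511
Step 4: Proximal objective.
0.5*||prox-x||^2 = 5.0562
lambda*||prox|| = 25.9205
Total = 30.9766


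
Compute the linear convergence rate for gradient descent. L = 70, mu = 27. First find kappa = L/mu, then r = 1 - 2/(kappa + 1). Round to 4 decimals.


Step 1: Compute the condition number.
kappa = L/mu = 70/27 = 2.5926
Step 2: Compute the convergence rate.
r = 1 - 2/(kappa + 1) = 1 - 2*mu/(L + mu) = (L - mu)/(L + mu) = 43/97 = 0.4433


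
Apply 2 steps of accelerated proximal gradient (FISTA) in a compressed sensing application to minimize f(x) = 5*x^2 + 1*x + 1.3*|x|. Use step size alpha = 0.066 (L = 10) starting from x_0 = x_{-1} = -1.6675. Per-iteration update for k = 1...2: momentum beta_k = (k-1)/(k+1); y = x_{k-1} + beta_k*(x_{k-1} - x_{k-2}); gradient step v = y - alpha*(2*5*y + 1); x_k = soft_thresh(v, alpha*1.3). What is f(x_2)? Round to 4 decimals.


FISTA on f(x) = 5*x^2 + 1*x + 1.3*|x|
L = 10, alpha = 0.066
Iteration 1: beta = 0.0, y = -1.6675 + 0.0*(-1.6675 + 1.6675) = -1.6675
  grad(y) = -15.675, v = y - alpha*grad = -0.633
  prox(v) = soft_thresh(-0.633, 0.0858) = -0.5472
Iteration 2: beta = 0.3333, y = -0.5472 + 0.3333*(-0.5472 + 1.6675) = -0.1737
  grad(y) = -0.737, v = y - alpha*grad = -0.1251
  prox(v) = soft_thresh(-0.1251, 0.0858) = -0.0393
f(x_2) = 5*(-0.0393)^2 + 1*(-0.0393) + 1.3*|-0.0393| = 0.0195


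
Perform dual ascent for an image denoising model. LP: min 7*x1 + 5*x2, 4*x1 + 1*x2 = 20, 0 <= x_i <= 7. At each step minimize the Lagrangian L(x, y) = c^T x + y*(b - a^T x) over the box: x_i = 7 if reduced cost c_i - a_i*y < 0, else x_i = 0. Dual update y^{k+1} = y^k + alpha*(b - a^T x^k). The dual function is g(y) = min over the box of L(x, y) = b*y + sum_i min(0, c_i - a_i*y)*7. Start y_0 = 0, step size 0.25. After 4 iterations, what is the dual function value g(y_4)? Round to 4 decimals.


Dual ascent for LP: min 7*x1 + 5*x2, 4*x1 + 1*x2 = 20, 0 <= x_i <= 7
Step 1: y^k = 0.0, reduced costs: (7.0, 5.0)
  x^k = (0.0, 0.0), subgradient = b - a^T x = 20.0
  y^{k+1} = 0.0 + 0.25*20.0 = 5.0
Step 2: y^k = 5.0, reduced costs: (-13.0, 0.0)
  x^k = (7.0, 0.0), subgradient = b - a^T x = -8.0
  y^{k+1} = 5.0 + 0.25*-8.0 = 3.0
Step 3: y^k = 3.0, reduced costs: (-5.0, 2.0)
  x^k = (7.0, 0.0), subgradient = b - a^T x = -8.0
  y^{k+1} = 3.0 + 0.25*-8.0 = 1.0
Step 4: y^k = 1.0, reduced costs: (3.0, 4.0)
  x^k = (0.0, 0.0), subgradient = b - a^T x = 20.0
  y^{k+1} = 1.0 + 0.25*20.0 = 6.0
Dual objective at y_4 = 6.0: reduced costs (-17.0, -1.0), box minimizer x = (7.0, 7.0)
g(y_4) = b*y + (c1 - a1*y)*x1 + (c2 - a2*y)*x2 = 20*6.0 + (-17.0)*7.0 + (-1.0)*7.0 = 120.0 - 119.0 - 7.0 = -6.0


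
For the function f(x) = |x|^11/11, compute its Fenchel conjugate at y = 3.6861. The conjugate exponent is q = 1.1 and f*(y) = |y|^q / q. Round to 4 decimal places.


The conjugate exponent q satisfies 1/p + 1/q = 1.
p = 11, so q = 11/(11 - 1) = 1.1
|y|^q = 3.6861^1.1 = 4.1998
f*(3.6861) = 4.1998 / 1.1 = 3.818


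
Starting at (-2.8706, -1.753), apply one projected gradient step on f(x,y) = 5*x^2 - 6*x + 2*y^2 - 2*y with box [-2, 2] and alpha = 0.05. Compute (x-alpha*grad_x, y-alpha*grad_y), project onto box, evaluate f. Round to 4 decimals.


Step 1: Compute gradient at (-2.8706, -1.753).
grad_x = 2*5*-2.8706 - 6 = -34.706
grad_y = 2*2*-1.753 - 2 = -9.012
Step 2: Gradient step.
x_raw = -2.8706 - 0.05*-34.706 = -1.1353
y_raw = -1.753 - 0.05*-9.012 = -1.3024
Step 3: Project onto [-2, 2].
x_proj = clip(-1.1353) = -1.1353
y_proj = clip(-1.3024) = -1.3024
Step 4: Evaluate f.
f(-1.1353, -1.3024) = 19.2536


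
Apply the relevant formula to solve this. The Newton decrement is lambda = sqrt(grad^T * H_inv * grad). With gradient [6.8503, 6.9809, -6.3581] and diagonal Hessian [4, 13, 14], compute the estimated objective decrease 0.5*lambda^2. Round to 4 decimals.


Step 1: H is diagonal, so H^(-1) * g = [1.7126, 0.537, -0.4542].
Step 2: g^T H^(-1) g = sum_i g_i^2 / H_ii
  = (6.8503)^2/4 + (6.9809)^2/13 + (-6.3581)^2/14
  = 11.7317 + 3.7487 + 2.8875 = 18.3679
Step 3: Objective decrease = 0.5 * g^T H^(-1) g = 9.1839


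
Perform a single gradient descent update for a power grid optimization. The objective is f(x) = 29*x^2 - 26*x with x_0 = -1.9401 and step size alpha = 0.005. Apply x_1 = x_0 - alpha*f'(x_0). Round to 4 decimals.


We compute the gradient at x_0 and apply the update.
f'(x) = 58*x - 26
f'(-1.9401) = 58*-1.9401 - 26 = -138.5258
x_1 = -1.9401 - 0.005*-138.5258 = -1.2475


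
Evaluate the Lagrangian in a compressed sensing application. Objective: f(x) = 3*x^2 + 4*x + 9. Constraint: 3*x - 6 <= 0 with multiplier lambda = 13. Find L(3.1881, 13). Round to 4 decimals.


Step 1: Evaluate f(x).
f(3.1881) = 3*3.1881^2 + 4*3.1881 + 9 = 52.2443
Step 2: Evaluate g(x).
g(3.1881) = 3*3.1881 - 6 = 3.5643
Step 3: Compute Lagrangian.
L = 52.2443 + 13*3.5643 = 98.5802


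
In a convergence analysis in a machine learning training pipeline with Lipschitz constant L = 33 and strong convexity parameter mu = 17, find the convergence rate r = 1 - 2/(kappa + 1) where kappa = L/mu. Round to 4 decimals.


Step 1: Compute the condition number.
kappa = L/mu = 33/17 = 1.9412
Step 2: Compute the convergence rate.
r = 1 - 2/(kappa + 1) = 1 - 2*mu/(L + mu) = (L - mu)/(L + mu) = 16/50 = 0.32


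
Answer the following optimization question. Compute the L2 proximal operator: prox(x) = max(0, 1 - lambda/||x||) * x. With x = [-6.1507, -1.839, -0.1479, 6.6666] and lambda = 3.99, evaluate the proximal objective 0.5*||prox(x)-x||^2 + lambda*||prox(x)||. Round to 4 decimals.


Step 1: Compute ||x||.
||x|| = 9.2563
Step 2: Compute scaling factor.
scale = max(0, 1 - 3.99/9.2563) = 0.5689
Step 3: prox(x) = [-3.4994, -1.0463, -0.0841, 3.7929]
||prox(x)|| = 5.2663
Step 4: Proximal objective.
0.5*||prox-x||^2 = 7.9601
lambda*||prox|| = 21.0125
Total = 28.9725


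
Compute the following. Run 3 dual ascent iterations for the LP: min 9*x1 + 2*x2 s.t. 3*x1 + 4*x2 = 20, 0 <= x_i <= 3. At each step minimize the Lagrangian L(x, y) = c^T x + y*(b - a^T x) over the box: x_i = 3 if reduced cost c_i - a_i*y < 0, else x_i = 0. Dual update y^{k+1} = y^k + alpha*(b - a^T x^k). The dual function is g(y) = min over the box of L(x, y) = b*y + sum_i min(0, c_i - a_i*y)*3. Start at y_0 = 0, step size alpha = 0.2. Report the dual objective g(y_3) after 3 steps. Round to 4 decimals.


Dual ascent for LP: min 9*x1 + 2*x2, 3*x1 + 4*x2 = 20, 0 <= x_i <= 3
Step 1: y^k = 0.0, reduced costs: (9.0, 2.0)
  x^k = (0.0, 0.0), subgradient = b - a^T x = 20.0
  y^{k+1} = 0.0 + 0.2*20.0 = 4.0
Step 2: y^k = 4.0, reduced costs: (-3.0, -14.0)
  x^k = (3.0, 3.0), subgradient = b - a^T x = -1.0
  y^{k+1} = 4.0 + 0.2*-1.0 = 3.8
Step 3: y^k = 3.8, reduced costs: (-2.4, -13.2)
  x^k = (3.0, 3.0), subgradient = b - a^T x = -1.0
  y^{k+1} = 3.8 + 0.2*-1.0 = 3.6
Dual objective at y_3 = 3.6: reduced costs (-1.8, -12.4), box minimizer x = (3.0, 3.0)
g(y_3) = b*y + (c1 - a1*y)*x1 + (c2 - a2*y)*x2 = 20*3.6 + (-1.8)*3.0 + (-12.4)*3.0 = 72.0 - 5.4 - 37.2 = 29.4


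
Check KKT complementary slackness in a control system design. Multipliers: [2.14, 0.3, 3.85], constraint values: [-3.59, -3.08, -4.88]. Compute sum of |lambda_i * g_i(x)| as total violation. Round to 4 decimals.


KKT complementary slackness check:
lambda_1 * g_1 = 2.14 * -3.59 = -7.6826
lambda_2 * g_2 = 0.3 * -3.08 = -0.924
lambda_3 * g_3 = 3.85 * -4.88 = -18.788
Total violation = 7.6826 + 0.924 + 18.788 = 27.3946


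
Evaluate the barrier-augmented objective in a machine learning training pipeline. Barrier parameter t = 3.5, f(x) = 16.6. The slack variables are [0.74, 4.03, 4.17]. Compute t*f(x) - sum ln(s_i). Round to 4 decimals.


Step 1: Compute log-barrier.
ln values: [-0.3011, 1.3938, 1.4279]
phi = -(-0.3011 + 1.3938 + 1.4279) = -2.5206
Step 2: Compute augmented objective.
t*f(x) = 3.5*16.6 = 58.1
Total = 58.1 - 2.5206 = 55.5794


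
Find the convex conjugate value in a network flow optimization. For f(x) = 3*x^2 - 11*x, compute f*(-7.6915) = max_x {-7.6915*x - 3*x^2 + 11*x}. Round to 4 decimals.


f*(y) = sup_x {y*x - a*x^2 - b*x} = sup_x {(y-b)*x - a*x^2}
FOC: (y - b) - 2a*x = 0 => x* = (y - b)/(2a)
x* = (-7.6915 + 11)/(2*3) = 0.5514
f*(-7.6915) = (y-b)^2/(4a) = (-7.6915 + 11)^2/(4*3)
= 10.9462/12 = 0.9122


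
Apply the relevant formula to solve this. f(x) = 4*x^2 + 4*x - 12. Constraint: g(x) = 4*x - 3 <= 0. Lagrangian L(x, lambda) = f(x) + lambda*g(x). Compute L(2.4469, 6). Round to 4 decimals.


Step 1: Evaluate f(x).
f(2.4469) = 4*2.4469^2 + 4*2.4469 - 12 = 21.7369
Step 2: Evaluate g(x).
g(2.4469) = 4*2.4469 - 3 = 6.7876
Step 3: Compute Lagrangian.
L = 21.7369 + 6*6.7876 = 62.4625


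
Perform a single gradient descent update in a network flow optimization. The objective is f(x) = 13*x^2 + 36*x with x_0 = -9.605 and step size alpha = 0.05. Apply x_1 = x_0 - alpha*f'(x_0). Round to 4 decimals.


We compute the gradient at x_0 and apply the update.
f'(x) = 26*x + 36
f'(-9.605) = 26*-9.605 + 36 = -213.73
x_1 = -9.605 - 0.05*-213.73 = 1.0815


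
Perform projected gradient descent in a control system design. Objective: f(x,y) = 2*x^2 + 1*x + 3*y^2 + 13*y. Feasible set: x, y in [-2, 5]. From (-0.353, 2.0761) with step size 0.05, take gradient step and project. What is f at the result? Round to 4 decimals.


Step 1: Compute gradient at (-0.353, 2.0761).
grad_x = 2*2*-0.353 + 1 = -0.412
grad_y = 2*3*2.0761 + 13 = 25.4566
Step 2: Gradient step.
x_raw = -0.353 - 0.05*-0.412 = -0.3324
y_raw = 2.0761 - 0.05*25.4566 = 0.8033
Step 3: Project onto [-2, 5].
x_proj = clip(-0.3324) = -0.3324
y_proj = clip(0.8033) = 0.8033
Step 4: Evaluate f.
f(-0.3324, 0.8033) = 12.2668


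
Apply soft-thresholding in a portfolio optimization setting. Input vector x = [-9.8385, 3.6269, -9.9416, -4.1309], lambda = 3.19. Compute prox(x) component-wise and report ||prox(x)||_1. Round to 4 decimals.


Soft-thresholding with lambda = 3.19:
prox(-9.8385) = sign(-9.8385)*max(|-9.8385| - 3.19, 0) = -6.6485
prox(3.6269) = sign(3.6269)*max(|3.6269| - 3.19, 0) = 0.4369
prox(-9.9416) = sign(-9.9416)*max(|-9.9416| - 3.19, 0) = -6.7516
prox(-4.1309) = sign(-4.1309)*max(|-4.1309| - 3.19, 0) = -0.9409
prox(x) = [-6.6485, 0.4369, -6.7516, -0.9409]
||prox(x)||_1 = 6.6485 + 0.4369 + 6.7516 + 0.9409 = 14.7779


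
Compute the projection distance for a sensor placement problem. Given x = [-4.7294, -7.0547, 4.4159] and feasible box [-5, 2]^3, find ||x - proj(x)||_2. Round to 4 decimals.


Project each component onto [-5, 2].
clip(-4.7294) = -4.7294, clip(-7.0547) = -5.0, clip(4.4159) = 2.0
Projection = [-4.7294, -5.0, 2.0]
Squared diffs: [0.0, 4.2218, 5.8366]
Distance = sqrt(10.0584) = 3.1715


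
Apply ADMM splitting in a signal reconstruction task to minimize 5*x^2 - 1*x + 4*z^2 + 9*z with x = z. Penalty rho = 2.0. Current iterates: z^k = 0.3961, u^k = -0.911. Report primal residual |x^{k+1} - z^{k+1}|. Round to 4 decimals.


ADMM iteration with rho = 2.0, z^k = 0.3961, u^k = -0.911
Step 1: x-update.
Minimize 5*x^2 - 1*x + (2.0/2)*(x - 0.3961 - 0.911)^2
FOC: (2*5 + 2.0)*x = 1 + 2.0*(0.3961 + 0.911)
x^{k+1} = 0.3012
Step 2: z-update.
Minimize 4*z^2 + 9*z + (2.0/2)*(0.3012 - z - 0.911)^2
FOC: (2*4 + 2.0)*z = -9 + 2.0*(0.3012 - 0.911)
z^{k+1} = -1.022
Step 3: u-update.
u^{k+1} = -0.911 + 0.3012 + 1.022 = 0.4121
Step 4: Primal residual = |0.3012 + 1.022| = 1.3231


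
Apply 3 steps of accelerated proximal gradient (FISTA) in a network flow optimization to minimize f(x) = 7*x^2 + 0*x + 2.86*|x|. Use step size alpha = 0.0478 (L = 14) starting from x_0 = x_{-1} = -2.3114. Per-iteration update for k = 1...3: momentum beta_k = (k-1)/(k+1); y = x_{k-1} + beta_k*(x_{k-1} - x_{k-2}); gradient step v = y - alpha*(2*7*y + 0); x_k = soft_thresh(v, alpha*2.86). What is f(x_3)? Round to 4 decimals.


FISTA on f(x) = 7*x^2 + 0*x + 2.86*|x|
L = 14, alpha = 0.0478
Iteration 1: beta = 0.0, y = -2.3114 + 0.0*(-2.3114 + 2.3114) = -2.3114
  grad(y) = -32.3596, v = y - alpha*grad = -0.7646
  prox(v) = soft_thresh(-0.7646, 0.1367) = -0.6279
Iteration 2: beta = 0.3333, y = -0.6279 + 0.3333*(-0.6279 + 2.3114) = -0.0667
  grad(y) = -0.9343, v = y - alpha*grad = -0.0221
  prox(v) = soft_thresh(-0.0221, 0.1367) = 0.0
Iteration 3: beta = 0.5, y = 0.0 + 0.5*(0.0 + 0.6279) = 0.314
  grad(y) = 4.3953, v = y - alpha*grad = 0.1039
  prox(v) = soft_thresh(0.1039, 0.1367) = 0.0
f(x_3) = 7*0.0^2 + 0*0.0 + 2.86*|0.0| = 0.0


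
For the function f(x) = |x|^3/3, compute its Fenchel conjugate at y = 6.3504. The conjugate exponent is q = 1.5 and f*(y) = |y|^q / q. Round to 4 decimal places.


The conjugate exponent q satisfies 1/p + 1/q = 1.
p = 3, so q = 3/(3 - 1) = 1.5
|y|^q = 6.3504^1.5 = 16.003
f*(6.3504) = 16.003 / 1.5 = 10.6687


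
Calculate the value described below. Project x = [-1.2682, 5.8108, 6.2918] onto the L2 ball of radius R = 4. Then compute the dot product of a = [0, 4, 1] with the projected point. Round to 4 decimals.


Step 1: Compute ||x|| (intermediates to 6 decimals).
||x|| = sqrt((-1.2682)^2 + 5.8108^2 + 6.2918^2) = 8.657972
Step 2: Project.
Since ||x|| > R, scale = R/||x|| = 4/8.657972 = 0.462002, proj(x) = scale * x
proj(x) = [-0.585911, 2.684601, 2.906824]
Step 3: Dot product.
a^T * proj(x) = 0*(-0.585911) + 4*2.684601 + 1*2.906824 = 13.6452


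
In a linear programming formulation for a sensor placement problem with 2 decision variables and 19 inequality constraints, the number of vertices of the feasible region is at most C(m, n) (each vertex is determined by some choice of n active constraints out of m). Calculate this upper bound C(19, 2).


Each vertex corresponds to some choice of n active constraints out of m, so the number of vertices is at most C(m, n) = m! / (n!(m-n)!).
m = 19, n = 2
Numerator: 19 * 18
Denominator: 2! = 2
C(19, 2) = 171


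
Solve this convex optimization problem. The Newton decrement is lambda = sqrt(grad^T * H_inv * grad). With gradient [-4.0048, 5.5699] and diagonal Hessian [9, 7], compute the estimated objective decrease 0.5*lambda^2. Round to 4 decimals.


Step 1: H is diagonal, so H^(-1) * g = [-0.445, 0.7957].
Step 2: g^T H^(-1) g = sum_i g_i^2 / H_ii
  = (-4.0048)^2/9 + (5.5699)^2/7
  = 1.782 + 4.432 = 6.214
Step 3: Objective decrease = 0.5 * g^T H^(-1) g = 3.107


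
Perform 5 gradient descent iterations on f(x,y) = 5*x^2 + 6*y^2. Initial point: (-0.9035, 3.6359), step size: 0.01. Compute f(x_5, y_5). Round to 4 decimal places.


Gradient descent on f(x,y) = 5*x^2 + 6*y^2.
Starting point: (-0.9035, 3.6359), alpha = 0.01
Step 1: grad_x = 2*5*-0.9035 = -9.035, grad_y = 2*6*3.6359 = 43.6308
  x_1 = -0.9035 - 0.01*-9.035 = -0.8132
  y_1 = 3.6359 - 0.01*43.6308 = 3.1996
Step 2: grad_x = 2*5*-0.8132 = -8.1315, grad_y = 2*6*3.1996 = 38.3951
  x_2 = -0.8132 - 0.01*-8.1315 = -0.7318
  y_2 = 3.1996 - 0.01*38.3951 = 2.8156
Step 3: grad_x = 2*5*-0.7318 = -7.3184, grad_y = 2*6*2.8156 = 33.7877
  x_3 = -0.7318 - 0.01*-7.3184 = -0.6587
  y_3 = 2.8156 - 0.01*33.7877 = 2.4778
Step 4: grad_x = 2*5*-0.6587 = -6.5865, grad_y = 2*6*2.4778 = 29.7332
  x_4 = -0.6587 - 0.01*-6.5865 = -0.5928
  y_4 = 2.4778 - 0.01*29.7332 = 2.1804
Step 5: grad_x = 2*5*-0.5928 = -5.9279, grad_y = 2*6*2.1804 = 26.1652
  x_5 = -0.5928 - 0.01*-5.9279 = -0.5335
  y_5 = 2.1804 - 0.01*26.1652 = 1.9188
f(-0.5335, 1.9188) = 5*(-0.5335)^2 + 6*1.9188^2 = 23.5135


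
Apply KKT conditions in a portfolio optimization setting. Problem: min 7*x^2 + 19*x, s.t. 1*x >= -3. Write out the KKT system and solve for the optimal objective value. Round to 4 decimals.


Step 1: Try lambda = 0 (constraint inactive).
Stationarity: 2*7*x + 19 = 0
x* = -19/(2*7) = -19/14 = -1.3571 (rounded; the exact value -19/14 is used below)
Check constraint: 1*-1.3571 = -1.3571 >= -3 -- satisfied.
Step 2: Compute optimal value.
f(x*) = 7*(-19/14)^2 + 19*(-19/14) = -12.8929


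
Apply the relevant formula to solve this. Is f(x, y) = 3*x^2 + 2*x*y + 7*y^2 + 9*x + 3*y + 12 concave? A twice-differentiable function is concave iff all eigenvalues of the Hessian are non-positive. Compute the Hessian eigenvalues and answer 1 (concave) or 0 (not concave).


The Hessian of f(x,y) = 3*x^2 + 2*x*y + 7*y^2 + 9*x + 3*y + 12 is:
H = [[6, 2], [2, 14]]
Trace = 6 + 14 = 20
Determinant = 6*14 - (2)^2 = 80
Discriminant = (20)^2 - 4*80 = 80.0
Eigenvalues: lambda_1 = 5.5279, lambda_2 = 14.4721
The function is not concave.

0


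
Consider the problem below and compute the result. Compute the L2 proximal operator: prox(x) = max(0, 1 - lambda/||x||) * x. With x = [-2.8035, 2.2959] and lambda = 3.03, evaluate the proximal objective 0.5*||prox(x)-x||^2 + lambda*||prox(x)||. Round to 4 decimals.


Step 1: Compute ||x||.
||x|| = 3.6236
Step 2: Compute scaling factor.
scale = max(0, 1 - 3.03/3.6236) = 0.1638
Step 3: prox(x) = [-0.4593, 0.3761]
||prox(x)|| = 0.5936
Step 4: Proximal objective.
0.5*||prox-x||^2 = 4.5905
lambda*||prox|| = 1.7986
Total = 6.3892


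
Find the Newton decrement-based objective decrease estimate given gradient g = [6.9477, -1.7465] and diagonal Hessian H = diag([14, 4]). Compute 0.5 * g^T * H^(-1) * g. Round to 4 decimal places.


Step 1: H is diagonal, so H^(-1) * g = [0.4963, -0.4366].
Step 2: g^T H^(-1) g = sum_i g_i^2 / H_ii
  = (6.9477)^2/14 + (-1.7465)^2/4
  = 3.4479 + 0.7626 = 4.2105
Step 3: Objective decrease = 0.5 * g^T H^(-1) g = 2.1052


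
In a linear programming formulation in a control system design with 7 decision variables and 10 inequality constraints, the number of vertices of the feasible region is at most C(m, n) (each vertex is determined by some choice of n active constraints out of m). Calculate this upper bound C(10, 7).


Each vertex corresponds to some choice of n active constraints out of m, so the number of vertices is at most C(m, n) = m! / (n!(m-n)!).
m = 10, n = 7
Numerator: 10 * 9 * 8 * 7 * 6 * 5 * 4
Denominator: 7! = 5040
C(10, 7) = 120


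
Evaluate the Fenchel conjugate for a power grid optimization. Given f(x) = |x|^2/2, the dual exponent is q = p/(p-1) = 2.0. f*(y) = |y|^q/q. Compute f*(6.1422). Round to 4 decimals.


The conjugate exponent q satisfies 1/p + 1/q = 1.
p = 2, so q = 2/(2 - 1) = 2.0
|y|^q = 6.1422^2.0 = 37.7266
f*(6.1422) = 37.7266 / 2.0 = 18.8633


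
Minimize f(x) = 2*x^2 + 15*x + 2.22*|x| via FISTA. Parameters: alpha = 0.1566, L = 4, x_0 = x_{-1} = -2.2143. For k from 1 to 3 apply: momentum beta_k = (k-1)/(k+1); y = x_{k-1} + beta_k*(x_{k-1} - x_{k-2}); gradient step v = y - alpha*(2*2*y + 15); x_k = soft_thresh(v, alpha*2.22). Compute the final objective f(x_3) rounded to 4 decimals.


FISTA on f(x) = 2*x^2 + 15*x + 2.22*|x|
L = 4, alpha = 0.1566
Iteration 1: beta = 0.0, y = -2.2143 + 0.0*(-2.2143 + 2.2143) = -2.2143
  grad(y) = 6.1428, v = y - alpha*grad = -3.1763
  prox(v) = soft_thresh(-3.1763, 0.3477) = -2.8286
Iteration 2: beta = 0.3333, y = -2.8286 + 0.3333*(-2.8286 + 2.2143) = -3.0334
  grad(y) = 2.8665, v = y - alpha*grad = -3.4823
  prox(v) = soft_thresh(-3.4823, 0.3477) = -3.1346
Iteration 3: beta = 0.5, y = -3.1346 + 0.5*(-3.1346 + 2.8286) = -3.2876
  grad(y) = 1.8495, v = y - alpha*grad = -3.5773
  prox(v) = soft_thresh(-3.5773, 0.3477) = -3.2296
f(x_3) = 2*(-3.2296)^2 + 15*(-3.2296) + 2.22*|-3.2296| = -20.4137
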